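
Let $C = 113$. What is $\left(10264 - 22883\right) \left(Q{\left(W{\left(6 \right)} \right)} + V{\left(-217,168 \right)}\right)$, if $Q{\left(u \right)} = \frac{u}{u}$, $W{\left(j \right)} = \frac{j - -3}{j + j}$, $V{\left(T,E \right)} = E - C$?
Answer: $-706664$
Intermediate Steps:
$V{\left(T,E \right)} = -113 + E$ ($V{\left(T,E \right)} = E - 113 = -113 + E$)
$W{\left(j \right)} = \frac{3 + j}{2 j}$ ($W{\left(j \right)} = \frac{j + 3}{2 j} = \left(3 + j\right) \frac{1}{2 j} = \frac{3 + j}{2 j}$)
$Q{\left(u \right)} = 1$
$\left(10264 - 22883\right) \left(Q{\left(W{\left(6 \right)} \right)} + V{\left(-217,168 \right)}\right) = \left(10264 - 22883\right) \left(1 + \left(-113 + 168\right)\right) = - 12619 \left(1 + 55\right) = \left(-12619\right) 56 = -706664$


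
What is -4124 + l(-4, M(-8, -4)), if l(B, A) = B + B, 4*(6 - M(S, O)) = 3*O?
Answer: -4132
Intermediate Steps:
M(S, O) = 6 - 3*O/4
l(B, A) = 2*B
-4124 + l(-4, M(-8, -4)) = -4124 + 2*(-4) = -4124 - 8 = -4132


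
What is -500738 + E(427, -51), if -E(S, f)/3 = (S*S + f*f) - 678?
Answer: -1053494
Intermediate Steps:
E(S, f) = 2034 - 3*S² - 3*f² (E(S, f) = -3*((S*S + f*f) - 678) = -3*((S² + f²) - 678) = -3*(-678 + S² + f²) = 2034 - 3*S² - 3*f²)
-500738 + E(427, -51) = -500738 + (2034 - 3*427² - 3*(-51)²) = -500738 + (2034 - 3*182329 - 3*2601) = -500738 + (2034 - 546987 - 7803) = -500738 - 552756 = -1053494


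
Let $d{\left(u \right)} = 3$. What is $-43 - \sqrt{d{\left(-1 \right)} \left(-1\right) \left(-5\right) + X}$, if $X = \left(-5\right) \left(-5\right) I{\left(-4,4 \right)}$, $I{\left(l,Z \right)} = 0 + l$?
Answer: $-43 - i \sqrt{85} \approx -43.0 - 9.2195 i$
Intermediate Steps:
$I{\left(l,Z \right)} = l$
$X = -100$ ($X = \left(-5\right) \left(-5\right) \left(-4\right) = 25 \left(-4\right) = -100$)
$-43 - \sqrt{d{\left(-1 \right)} \left(-1\right) \left(-5\right) + X} = -43 - \sqrt{3 \left(-1\right) \left(-5\right) - 100} = -43 - \sqrt{\left(-3\right) \left(-5\right) - 100} = -43 - \sqrt{15 - 100} = -43 - \sqrt{-85} = -43 - i \sqrt{85}$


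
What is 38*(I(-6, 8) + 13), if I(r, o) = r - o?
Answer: -38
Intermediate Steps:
38*(I(-6, 8) + 13) = 38*((-6 - 1*8) + 13) = 38*((-6 - 8) + 13) = 38*(-14 + 13) = 38*(-1) = -38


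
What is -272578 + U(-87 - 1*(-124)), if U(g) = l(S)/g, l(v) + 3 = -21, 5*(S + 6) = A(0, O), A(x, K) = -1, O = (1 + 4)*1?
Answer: -10085410/37 ≈ -2.7258e+5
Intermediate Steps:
O = 5 (O = 5*1 = 5)
S = -31/5 (S = -6 + (⅕)*(-1) = -6 - ⅕ = -31/5 ≈ -6.2000)
l(v) = -24 (l(v) = -3 - 21 = -24)
U(g) = -24/g
-272578 + U(-87 - 1*(-124)) = -272578 - 24/(-87 - 1*(-124)) = -272578 - 24/(-87 + 124) = -272578 - 24/37 = -10085410/37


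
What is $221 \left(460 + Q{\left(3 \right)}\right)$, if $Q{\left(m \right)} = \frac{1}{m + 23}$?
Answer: $\frac{203337}{2} \approx 1.0167 \cdot 10^{5}$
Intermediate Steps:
$Q{\left(m \right)} = \frac{1}{23 + m}$
$221 \left(460 + Q{\left(3 \right)}\right) = 221 \left(460 + \frac{1}{23 + 3}\right) = 221 \left(460 + \frac{1}{26}\right) = 221 \cdot \frac{11961}{26} = \frac{203337}{2}$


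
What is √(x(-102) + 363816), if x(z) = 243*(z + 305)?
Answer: 3*√45905 ≈ 642.76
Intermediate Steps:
x(z) = 74115 + 243*z (x(z) = 243*(305 + z) = 74115 + 243*z)
√(x(-102) + 363816) = √((74115 + 243*(-102)) + 363816) = √((74115 - 24786) + 363816) = √(49329 + 363816) = √413145 = 3*√45905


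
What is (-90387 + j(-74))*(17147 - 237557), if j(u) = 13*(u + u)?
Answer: 20346267510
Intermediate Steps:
j(u) = 26*u (j(u) = 13*(2*u) = 26*u)
(-90387 + j(-74))*(17147 - 237557) = (-90387 + 26*(-74))*(17147 - 237557) = (-90387 - 1924)*(-220410) = -92311*(-220410) = 20346267510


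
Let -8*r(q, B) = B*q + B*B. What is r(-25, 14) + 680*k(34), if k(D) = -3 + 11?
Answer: 21837/4 ≈ 5459.3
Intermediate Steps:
r(q, B) = -B²/8 - B*q/8 (r(q, B) = -(B*q + B*B)/8 = -(B*q + B²)/8 = -(B² + B*q)/8 = -B²/8 - B*q/8)
k(D) = 8
r(-25, 14) + 680*k(34) = -⅛*14*(14 - 25) + 680*8 = -⅛*14*(-11) + 5440 = 77/4 + 5440 = 21837/4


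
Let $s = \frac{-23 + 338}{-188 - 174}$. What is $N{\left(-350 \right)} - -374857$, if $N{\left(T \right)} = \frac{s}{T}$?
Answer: $\frac{1356982349}{3620} \approx 3.7486 \cdot 10^{5}$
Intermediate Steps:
$s = - \frac{315}{362}$ ($s = \frac{315}{-362} = 315 \left(- \frac{1}{362}\right) = - \frac{315}{362} \approx -0.87017$)
$N{\left(T \right)} = - \frac{315}{362 T}$
$N{\left(-350 \right)} - -374857 = - \frac{315}{362 \left(-350\right)} - -374857 = \left(- \frac{315}{362}\right) \left(- \frac{1}{350}\right) + 374857 = \frac{9}{3620} + 374857 = \frac{1356982349}{3620}$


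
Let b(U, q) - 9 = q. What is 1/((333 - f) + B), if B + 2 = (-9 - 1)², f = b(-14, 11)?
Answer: 1/411 ≈ 0.0024331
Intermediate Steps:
b(U, q) = 9 + q
f = 20 (f = 9 + 11 = 20)
B = 98 (B = -2 + (-9 - 1)² = -2 + (-10)² = -2 + 100 = 98)
1/((333 - f) + B) = 1/((333 - 1*20) + 98) = 1/((333 - 20) + 98) = 1/(313 + 98) = 1/411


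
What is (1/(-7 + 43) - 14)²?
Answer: 253009/1296 ≈ 195.22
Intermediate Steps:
(1/(-7 + 43) - 14)² = (1/36 - 14)² = (-503/36)² = 253009/1296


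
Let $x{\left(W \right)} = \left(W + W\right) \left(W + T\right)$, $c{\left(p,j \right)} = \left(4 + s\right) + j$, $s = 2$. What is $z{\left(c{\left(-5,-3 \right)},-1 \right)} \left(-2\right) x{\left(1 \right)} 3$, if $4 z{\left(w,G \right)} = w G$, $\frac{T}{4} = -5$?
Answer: $-171$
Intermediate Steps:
$c{\left(p,j \right)} = 6 + j$ ($c{\left(p,j \right)} = \left(4 + 2\right) + j = 6 + j$)
$T = -20$ ($T = 4 \left(-5\right) = -20$)
$z{\left(w,G \right)} = \frac{G w}{4}$ ($z{\left(w,G \right)} = \frac{w G}{4} = \frac{G w}{4}$)
$x{\left(W \right)} = 2 W \left(-20 + W\right)$ ($x{\left(W \right)} = \left(W + W\right) \left(W - 20\right) = 2 W \left(-20 + W\right)$)
$z{\left(c{\left(-5,-3 \right)},-1 \right)} \left(-2\right) x{\left(1 \right)} 3 = \frac{1}{4} \left(-1\right) \left(6 - 3\right) \left(-2\right) 2 \cdot 1 \left(-20 + 1\right) 3 = \frac{1}{4} \left(-1\right) 3 \left(-2\right) 2 \cdot 1 \left(-19\right) 3 = \left(- \frac{3}{4}\right) \left(-2\right) \left(-38\right) 3 = \frac{3}{2} \left(-38\right) 3 = \left(-57\right) 3 = -171$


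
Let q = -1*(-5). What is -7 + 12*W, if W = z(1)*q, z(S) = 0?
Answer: -7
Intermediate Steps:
q = 5
W = 0 (W = 0*5 = 0)
-7 + 12*W = -7 + 12*0 = -7 + 0 = -7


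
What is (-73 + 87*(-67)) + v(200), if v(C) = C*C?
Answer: 34098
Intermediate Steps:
v(C) = C²
(-73 + 87*(-67)) + v(200) = (-73 + 87*(-67)) + 200² = (-73 - 5829) + 40000 = -5902 + 40000 = 34098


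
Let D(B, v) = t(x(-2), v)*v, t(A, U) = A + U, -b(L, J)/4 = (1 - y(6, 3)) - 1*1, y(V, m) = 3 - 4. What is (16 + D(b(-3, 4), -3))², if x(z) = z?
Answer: 961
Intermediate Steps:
y(V, m) = -1
b(L, J) = -4 (b(L, J) = -4*((1 - 1*(-1)) - 1*1) = -4*((1 + 1) - 1) = -4*(2 - 1) = -4*1 = -4)
D(B, v) = v*(-2 + v) (D(B, v) = (-2 + v)*v = v*(-2 + v))
(16 + D(b(-3, 4), -3))² = (16 - 3*(-2 - 3))² = (16 - 3*(-5))² = (16 + 15)² = 31² = 961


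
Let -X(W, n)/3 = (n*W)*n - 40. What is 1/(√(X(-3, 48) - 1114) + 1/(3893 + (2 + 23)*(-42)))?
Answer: -2843/159567656557 + 8082649*√19742/159567656557 ≈ 0.0071171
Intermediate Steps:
X(W, n) = 120 - 3*W*n² (X(W, n) = -3*((n*W)*n - 40) = -3*((W*n)*n - 40) = -3*(W*n² - 40) = -3*(-40 + W*n²) = 120 - 3*W*n²)
1/(√(X(-3, 48) - 1114) + 1/(3893 + (2 + 23)*(-42))) = 1/(√((120 - 3*(-3)*48²) - 1114) + 1/(3893 + (2 + 23)*(-42))) = 1/(√((120 - 3*(-3)*2304) - 1114) + 1/(3893 + 25*(-42))) = 1/(√((120 + 20736) - 1114) + 1/(3893 - 1050)) = 1/(√(20856 - 1114) + 1/2843) = 1/(√19742 + 1/2843) = 1/(1/2843 + √19742)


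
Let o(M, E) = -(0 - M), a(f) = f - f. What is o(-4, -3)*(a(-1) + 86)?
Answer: -344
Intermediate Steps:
a(f) = 0
o(M, E) = M (o(M, E) = -(-1)*M = M)
o(-4, -3)*(a(-1) + 86) = -4*(0 + 86) = -4*86 = -344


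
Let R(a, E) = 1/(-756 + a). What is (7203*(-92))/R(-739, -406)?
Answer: 990700620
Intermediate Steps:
(7203*(-92))/R(-739, -406) = (7203*(-92))/(1/(-756 - 739)) = -662676/(1/(-1495)) = -662676/(-1/1495) = -662676*(-1495) = 990700620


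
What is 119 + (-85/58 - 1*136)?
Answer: -1071/58 ≈ -18.466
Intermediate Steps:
119 + (-85/58 - 1*136) = 119 + (-85*1/58 - 136) = 119 + (-85/58 - 136) = 119 - 7973/58 = -1071/58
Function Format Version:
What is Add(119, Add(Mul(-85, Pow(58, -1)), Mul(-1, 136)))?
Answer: Rational(-1071, 58) ≈ -18.466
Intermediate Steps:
Add(119, Add(Mul(-85, Pow(58, -1)), Mul(-1, 136))) = Add(119, Add(Mul(-85, Rational(1, 58)), -136)) = Add(119, Add(Rational(-85, 58), -136)) = Add(119, Rational(-7973, 58)) = Rational(-1071, 58)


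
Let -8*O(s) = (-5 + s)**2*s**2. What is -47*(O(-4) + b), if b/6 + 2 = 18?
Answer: 3102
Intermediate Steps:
b = 96 (b = -12 + 6*18 = -12 + 108 = 96)
O(s) = -s**2*(-5 + s)**2/8 (O(s) = -(-5 + s)**2*s**2/8 = -s**2*(-5 + s)**2/8)
-47*(O(-4) + b) = -47*(-1/8*(-4)**2*(-5 - 4)**2 + 96) = -47*(-1/8*16*(-9)**2 + 96) = -47*(-1/8*16*81 + 96) = -47*(-162 + 96) = -47*(-66) = 3102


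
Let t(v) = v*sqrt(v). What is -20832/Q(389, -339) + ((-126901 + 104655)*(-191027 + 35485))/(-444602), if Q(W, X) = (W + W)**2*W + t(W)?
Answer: -1629440127404264126/209367950858803 + 20832*sqrt(389)/142517432183863 ≈ -7782.7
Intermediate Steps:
t(v) = v**(3/2)
Q(W, X) = W**(3/2) + 4*W**3 (Q(W, X) = (W + W)**2*W + W**(3/2) = (2*W)**2*W + W**(3/2) = (4*W**2)*W + W**(3/2) = 4*W**3 + W**(3/2) = W**(3/2) + 4*W**3)
-20832/Q(389, -339) + ((-126901 + 104655)*(-191027 + 35485))/(-444602) = -20832/(389**(3/2) + 4*389**3) + ((-126901 + 104655)*(-191027 + 35485))/(-444602) = -20832/(389*sqrt(389) + 4*58863869) - 22246*(-155542)*(-1/444602) = -20832/(389*sqrt(389) + 235455476) + 3460187332*(-1/444602) = -20832/(235455476 + 389*sqrt(389)) - 1730093666/222301 = -1730093666/222301 - 20832/(235455476 + 389*sqrt(389))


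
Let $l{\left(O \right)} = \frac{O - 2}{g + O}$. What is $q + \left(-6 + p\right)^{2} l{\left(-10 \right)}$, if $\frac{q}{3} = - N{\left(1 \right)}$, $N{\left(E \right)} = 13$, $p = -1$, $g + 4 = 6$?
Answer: $\frac{69}{2} \approx 34.5$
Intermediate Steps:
$g = 2$ ($g = -4 + 6 = 2$)
$l{\left(O \right)} = \frac{-2 + O}{2 + O}$ ($l{\left(O \right)} = \frac{O - 2}{2 + O} = \frac{-2 + O}{2 + O}$)
$q = -39$ ($q = 3 \left(\left(-1\right) 13\right) = 3 \left(-13\right) = -39$)
$q + \left(-6 + p\right)^{2} l{\left(-10 \right)} = -39 + \left(-6 - 1\right)^{2} \frac{-2 - 10}{2 - 10} = -39 + \left(-7\right)^{2} \frac{1}{-8} \left(-12\right) = -39 + 49 \left(\left(- \frac{1}{8}\right) \left(-12\right)\right) = -39 + 49 \cdot \frac{3}{2} = -39 + \frac{147}{2} = \frac{69}{2}$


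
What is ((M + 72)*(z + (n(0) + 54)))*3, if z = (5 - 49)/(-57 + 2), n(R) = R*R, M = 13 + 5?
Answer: 14796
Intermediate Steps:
M = 18
n(R) = R²
z = ⅘ (z = -44/(-55) = -44*(-1/55) = ⅘ ≈ 0.80000)
((M + 72)*(z + (n(0) + 54)))*3 = ((18 + 72)*(⅘ + (0² + 54)))*3 = (90*(⅘ + (0 + 54)))*3 = (90*(⅘ + 54))*3 = (90*(274/5))*3 = 4932*3 = 14796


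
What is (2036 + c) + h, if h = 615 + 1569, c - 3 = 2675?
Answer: 6898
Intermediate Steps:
c = 2678 (c = 3 + 2675 = 2678)
h = 2184
(2036 + c) + h = (2036 + 2678) + 2184 = 4714 + 2184 = 6898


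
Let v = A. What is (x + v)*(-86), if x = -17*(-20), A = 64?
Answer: -34744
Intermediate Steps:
v = 64
x = 340
(x + v)*(-86) = (340 + 64)*(-86) = 404*(-86) = -34744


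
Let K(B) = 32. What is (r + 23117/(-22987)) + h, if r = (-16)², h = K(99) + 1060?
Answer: 30963359/22987 ≈ 1347.0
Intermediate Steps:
h = 1092 (h = 32 + 1060 = 1092)
r = 256
(r + 23117/(-22987)) + h = (256 + 23117/(-22987)) + 1092 = (256 + 23117*(-1/22987)) + 1092 = (256 - 23117/22987) + 1092 = 5861555/22987 + 1092 = 30963359/22987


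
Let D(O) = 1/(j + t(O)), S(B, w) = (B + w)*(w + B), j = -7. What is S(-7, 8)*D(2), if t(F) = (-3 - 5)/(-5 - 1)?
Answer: -3/17 ≈ -0.17647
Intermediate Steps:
t(F) = 4/3 (t(F) = -8/(-6) = -8*(-1/6) = 4/3)
S(B, w) = (B + w)**2 (S(B, w) = (B + w)*(B + w) = (B + w)**2)
D(O) = -3/17 (D(O) = 1/(-7 + 4/3) = 1/(-17/3) = -3/17)
S(-7, 8)*D(2) = (-7 + 8)**2*(-3/17) = 1**2*(-3/17) = 1*(-3/17) = -3/17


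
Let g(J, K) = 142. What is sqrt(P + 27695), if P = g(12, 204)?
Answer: 3*sqrt(3093) ≈ 166.84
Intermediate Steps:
P = 142
sqrt(P + 27695) = sqrt(142 + 27695) = sqrt(27837) = 3*sqrt(3093)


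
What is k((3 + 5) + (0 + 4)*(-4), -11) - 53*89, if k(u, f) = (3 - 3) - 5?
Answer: -4722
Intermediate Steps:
k(u, f) = -5 (k(u, f) = 0 - 5 = -5)
k((3 + 5) + (0 + 4)*(-4), -11) - 53*89 = -5 - 53*89 = -5 - 4717 = -4722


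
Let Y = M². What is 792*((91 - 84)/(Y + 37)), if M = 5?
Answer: 2772/31 ≈ 89.419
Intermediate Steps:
Y = 25 (Y = 5² = 25)
792*((91 - 84)/(Y + 37)) = 792*((91 - 84)/(25 + 37)) = 792*(7/62) = 2772/31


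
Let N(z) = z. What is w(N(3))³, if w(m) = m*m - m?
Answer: 216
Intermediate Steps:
w(m) = m² - m
w(N(3))³ = (3*(-1 + 3))³ = (3*2)³ = 6³ = 216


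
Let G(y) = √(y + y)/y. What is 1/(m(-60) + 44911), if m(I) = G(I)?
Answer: 1347330/60509937631 + I*√30/60509937631 ≈ 2.2266e-5 + 9.0518e-11*I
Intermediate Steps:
G(y) = √2/√y (G(y) = √(2*y)/y = (√2*√y)/y = √2/√y)
m(I) = √2/√I
1/(m(-60) + 44911) = 1/(√2/√(-60) + 44911) = 1/(√2*(-I*√15/30) + 44911) = 1/(-I*√30/30 + 44911) = 1/(44911 - I*√30/30)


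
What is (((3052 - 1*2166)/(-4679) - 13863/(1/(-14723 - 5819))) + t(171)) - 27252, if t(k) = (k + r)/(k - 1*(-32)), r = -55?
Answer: 9326301930496/32753 ≈ 2.8475e+8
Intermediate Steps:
t(k) = (-55 + k)/(32 + k) (t(k) = (k - 55)/(k - 1*(-32)) = (-55 + k)/(k + 32) = (-55 + k)/(32 + k))
(((3052 - 1*2166)/(-4679) - 13863/(1/(-14723 - 5819))) + t(171)) - 27252 = (((3052 - 1*2166)/(-4679) - 13863/(1/(-14723 - 5819))) + (-55 + 171)/(32 + 171)) - 27252 = (((3052 - 2166)*(-1/4679) - 13863/(1/(-20542))) + 116/203) - 27252 = ((886*(-1/4679) - 13863/(-1/20542)) + (1/203)*116) - 27252 = ((-886/4679 - 13863*(-20542)) + 4/7) - 27252 = ((-886/4679 + 284773746) + 4/7) - 27252 = (1332456356648/4679 + 4/7) - 27252 = 9327194515252/32753 - 27252 = 9326301930496/32753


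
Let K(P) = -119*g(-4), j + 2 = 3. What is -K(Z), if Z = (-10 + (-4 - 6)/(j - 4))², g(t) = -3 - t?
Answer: 119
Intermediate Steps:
j = 1 (j = -2 + 3 = 1)
Z = 400/9 (Z = (-10 + (-4 - 6)/(1 - 4))² = (-10 - 10/(-3))² = (-10 - 10*(-⅓))² = (-10 + 10/3)² = (-20/3)² = 400/9 ≈ 44.444)
K(P) = -119 (K(P) = -119*(-3 - 1*(-4)) = -119*(-3 + 4) = -119*1 = -119)
-K(Z) = -1*(-119) = 119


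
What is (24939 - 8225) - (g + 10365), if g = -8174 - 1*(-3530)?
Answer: 10993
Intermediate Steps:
g = -4644 (g = -8174 + 3530 = -4644)
(24939 - 8225) - (g + 10365) = (24939 - 8225) - (-4644 + 10365) = 16714 - 1*5721 = 16714 - 5721 = 10993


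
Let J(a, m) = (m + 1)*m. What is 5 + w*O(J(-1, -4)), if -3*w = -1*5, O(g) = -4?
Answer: -5/3 ≈ -1.6667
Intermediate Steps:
J(a, m) = m*(1 + m) (J(a, m) = (1 + m)*m = m*(1 + m))
w = 5/3 (w = -(-1)*5/3 = -⅓*(-5) = 5/3 ≈ 1.6667)
5 + w*O(J(-1, -4)) = 5 + (5/3)*(-4) = 5 - 20/3 = -5/3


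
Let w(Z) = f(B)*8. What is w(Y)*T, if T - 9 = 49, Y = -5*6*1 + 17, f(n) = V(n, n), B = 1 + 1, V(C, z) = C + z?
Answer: 1856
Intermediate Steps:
B = 2
f(n) = 2*n (f(n) = n + n = 2*n)
Y = -13 (Y = -30*1 + 17 = -30 + 17 = -13)
T = 58 (T = 9 + 49 = 58)
w(Z) = 32 (w(Z) = (2*2)*8 = 4*8 = 32)
w(Y)*T = 32*58 = 1856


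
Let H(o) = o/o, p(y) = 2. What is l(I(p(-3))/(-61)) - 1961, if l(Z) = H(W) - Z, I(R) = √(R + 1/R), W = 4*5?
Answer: -1960 + √10/122 ≈ -1960.0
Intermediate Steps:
W = 20
H(o) = 1
l(Z) = 1 - Z
l(I(p(-3))/(-61)) - 1961 = (1 - √(2 + 1/2)/(-61)) - 1961 = (1 - √(2 + ½)*(-1)/61) - 1961 = (1 - √(5/2)*(-1)/61) - 1961 = (1 - √10/2*(-1)/61) - 1961 = (1 - (-1)*√10/122) - 1961 = (1 + √10/122) - 1961 = -1960 + √10/122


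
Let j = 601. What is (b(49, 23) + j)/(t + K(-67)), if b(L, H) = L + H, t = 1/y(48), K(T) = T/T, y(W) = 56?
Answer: 37688/57 ≈ 661.19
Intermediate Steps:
K(T) = 1
t = 1/56 ≈ 0.017857
b(L, H) = H + L
(b(49, 23) + j)/(t + K(-67)) = ((23 + 49) + 601)/(1/56 + 1) = (72 + 601)/(57/56) = 673*(56/57) = 37688/57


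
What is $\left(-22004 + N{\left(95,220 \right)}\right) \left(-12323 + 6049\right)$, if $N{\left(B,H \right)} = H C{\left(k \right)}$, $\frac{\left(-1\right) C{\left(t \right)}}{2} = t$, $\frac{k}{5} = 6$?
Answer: $220869896$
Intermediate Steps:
$k = 30$ ($k = 5 \cdot 6 = 30$)
$C{\left(t \right)} = - 2 t$
$N{\left(B,H \right)} = - 60 H$ ($N{\left(B,H \right)} = H \left(\left(-2\right) 30\right) = H \left(-60\right) = - 60 H$)
$\left(-22004 + N{\left(95,220 \right)}\right) \left(-12323 + 6049\right) = \left(-22004 - 13200\right) \left(-12323 + 6049\right) = \left(-22004 - 13200\right) \left(-6274\right) = \left(-35204\right) \left(-6274\right) = 220869896$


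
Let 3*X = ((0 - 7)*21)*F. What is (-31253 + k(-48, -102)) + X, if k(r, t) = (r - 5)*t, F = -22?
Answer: -24769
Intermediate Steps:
k(r, t) = t*(-5 + r) (k(r, t) = (-5 + r)*t = t*(-5 + r))
X = 1078 (X = (((0 - 7)*21)*(-22))/3 = (-7*21*(-22))/3 = (-147*(-22))/3 = (⅓)*3234 = 1078)
(-31253 + k(-48, -102)) + X = (-31253 - 102*(-5 - 48)) + 1078 = (-31253 - 102*(-53)) + 1078 = (-31253 + 5406) + 1078 = -25847 + 1078 = -24769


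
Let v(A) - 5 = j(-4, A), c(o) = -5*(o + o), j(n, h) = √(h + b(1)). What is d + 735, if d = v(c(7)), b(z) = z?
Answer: 740 + I*√69 ≈ 740.0 + 8.3066*I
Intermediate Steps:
j(n, h) = √(1 + h) (j(n, h) = √(h + 1) = √(1 + h))
c(o) = -10*o
v(A) = 5 + √(1 + A)
d = 5 + I*√69 (d = 5 + √(1 - 10*7) = 5 + √(1 - 70) = 5 + √(-69) = 5 + I*√69 ≈ 5.0 + 8.3066*I)
d + 735 = (5 + I*√69) + 735 = 740 + I*√69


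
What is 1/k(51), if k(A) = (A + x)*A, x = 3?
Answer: 1/2754 ≈ 0.00036311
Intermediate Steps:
k(A) = A*(3 + A) (k(A) = (A + 3)*A = (3 + A)*A = A*(3 + A))
1/k(51) = 1/(51*(3 + 51)) = 1/(51*54) = 1/2754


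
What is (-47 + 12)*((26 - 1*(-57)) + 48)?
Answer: -4585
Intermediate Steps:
(-47 + 12)*((26 - 1*(-57)) + 48) = -35*((26 + 57) + 48) = -35*(83 + 48) = -35*131 = -4585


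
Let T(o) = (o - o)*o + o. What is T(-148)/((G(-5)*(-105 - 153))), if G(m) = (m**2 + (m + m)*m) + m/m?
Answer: 37/4902 ≈ 0.0075479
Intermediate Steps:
G(m) = 1 + 3*m**2 (G(m) = (m**2 + (2*m)*m) + 1 = (m**2 + 2*m**2) + 1 = 3*m**2 + 1 = 1 + 3*m**2)
T(o) = o (T(o) = 0*o + o = 0 + o = o)
T(-148)/((G(-5)*(-105 - 153))) = -148*1/((1 + 3*(-5)**2)*(-105 - 153)) = -148*(-1/(258*(1 + 3*25))) = -148*(-1/(258*(1 + 75))) = -148/(76*(-258)) = -148/(-19608) = -148*(-1/19608) = 37/4902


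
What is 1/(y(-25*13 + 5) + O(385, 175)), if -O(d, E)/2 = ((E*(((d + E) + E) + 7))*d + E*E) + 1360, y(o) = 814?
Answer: -1/100047656 ≈ -9.9952e-9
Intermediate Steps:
O(d, E) = -2720 - 2*E**2 - 2*E*d*(7 + d + 2*E) (O(d, E) = -2*(((E*(((d + E) + E) + 7))*d + E*E) + 1360) = -2*(((E*(((E + d) + E) + 7))*d + E**2) + 1360) = -2*(((E*((d + 2*E) + 7))*d + E**2) + 1360) = -2*(((E*(7 + d + 2*E))*d + E**2) + 1360) = -2*((E*d*(7 + d + 2*E) + E**2) + 1360) = -2*((E**2 + E*d*(7 + d + 2*E)) + 1360) = -2*(1360 + E**2 + E*d*(7 + d + 2*E)) = -2720 - 2*E**2 - 2*E*d*(7 + d + 2*E))
1/(y(-25*13 + 5) + O(385, 175)) = 1/(814 + (-2720 - 2*175**2 - 14*175*385 - 4*385*175**2 - 2*175*385**2)) = 1/(814 + (-2720 - 2*30625 - 943250 - 4*385*30625 - 2*175*148225)) = 1/(814 + (-2720 - 61250 - 943250 - 47162500 - 51878750)) = 1/(814 - 100048470) = 1/(-100047656) = -1/100047656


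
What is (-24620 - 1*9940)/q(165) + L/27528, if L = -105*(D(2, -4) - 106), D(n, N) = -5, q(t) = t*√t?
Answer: 105/248 - 768*√165/605 ≈ -15.883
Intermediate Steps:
q(t) = t^(3/2)
L = 11655 (L = -105*(-5 - 106) = -105*(-111) = 11655)
(-24620 - 1*9940)/q(165) + L/27528 = (-24620 - 1*9940)/(165^(3/2)) + 11655/27528 = (-24620 - 9940)/((165*√165)) + 11655*(1/27528) = -768*√165/605 + 105/248 = 105/248 - 768*√165/605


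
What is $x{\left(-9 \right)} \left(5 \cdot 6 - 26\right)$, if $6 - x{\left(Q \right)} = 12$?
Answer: $-24$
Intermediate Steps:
$x{\left(Q \right)} = -6$ ($x{\left(Q \right)} = 6 - 12 = -6$)
$x{\left(-9 \right)} \left(5 \cdot 6 - 26\right) = - 6 \left(5 \cdot 6 - 26\right) = - 6 \left(30 - 26\right) = \left(-6\right) 4 = -24$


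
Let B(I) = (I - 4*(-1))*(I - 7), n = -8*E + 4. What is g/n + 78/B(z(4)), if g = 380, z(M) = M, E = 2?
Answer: -419/12 ≈ -34.917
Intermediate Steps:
n = -12 (n = -8*2 + 4 = -16 + 4 = -12)
B(I) = (-7 + I)*(4 + I) (B(I) = (I + 4)*(-7 + I) = (4 + I)*(-7 + I) = (-7 + I)*(4 + I))
g/n + 78/B(z(4)) = 380/(-12) + 78/(-28 + 4² - 3*4) = 380*(-1/12) + 78/(-28 + 16 - 12) = -95/3 + 78/(-24) = -95/3 + 78*(-1/24) = -95/3 - 13/4 = -419/12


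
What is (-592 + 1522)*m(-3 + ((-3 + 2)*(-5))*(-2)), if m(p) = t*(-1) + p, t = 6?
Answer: -17670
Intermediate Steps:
m(p) = -6 + p (m(p) = 6*(-1) + p = -6 + p)
(-592 + 1522)*m(-3 + ((-3 + 2)*(-5))*(-2)) = (-592 + 1522)*(-6 + (-3 + ((-3 + 2)*(-5))*(-2))) = 930*(-6 + (-3 - 1*(-5)*(-2))) = 930*(-6 + (-3 + 5*(-2))) = 930*(-6 + (-3 - 10)) = 930*(-6 - 13) = 930*(-19) = -17670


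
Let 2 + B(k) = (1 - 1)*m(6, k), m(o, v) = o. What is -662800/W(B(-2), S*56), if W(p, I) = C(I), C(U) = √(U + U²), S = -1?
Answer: -33140*√770/77 ≈ -11943.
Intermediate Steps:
B(k) = -2 (B(k) = -2 + (1 - 1)*6 = -2 + 0*6 = -2 + 0 = -2)
W(p, I) = √(I*(1 + I))
-662800/W(B(-2), S*56) = -662800/√3080 = -662800*√770/1540 = -33140*√770/77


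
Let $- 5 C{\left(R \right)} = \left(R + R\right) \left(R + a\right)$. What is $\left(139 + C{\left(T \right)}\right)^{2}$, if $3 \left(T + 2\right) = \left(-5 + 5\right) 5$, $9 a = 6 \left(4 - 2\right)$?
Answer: $\frac{4313929}{225} \approx 19173.0$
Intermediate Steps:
$a = \frac{4}{3}$ ($a = \frac{6 \left(4 - 2\right)}{9} = \frac{6 \cdot 2}{9} = \frac{1}{9} \cdot 12 = \frac{4}{3} \approx 1.3333$)
$T = -2$ ($T = -2 + \frac{\left(-5 + 5\right) 5}{3} = -2 + \frac{0 \cdot 5}{3} = -2 + \frac{1}{3} \cdot 0 = -2 + 0 = -2$)
$C{\left(R \right)} = - \frac{2 R \left(\frac{4}{3} + R\right)}{5}$ ($C{\left(R \right)} = - \frac{\left(R + R\right) \left(R + \frac{4}{3}\right)}{5} = - \frac{2 R \left(\frac{4}{3} + R\right)}{5}$)
$\left(139 + C{\left(T \right)}\right)^{2} = \left(139 - - \frac{4 \left(4 + 3 \left(-2\right)\right)}{15}\right)^{2} = \left(139 - - \frac{4 \left(4 - 6\right)}{15}\right)^{2} = \left(139 - \left(- \frac{4}{15}\right) \left(-2\right)\right)^{2} = \left(139 - \frac{8}{15}\right)^{2} = \left(\frac{2077}{15}\right)^{2} = \frac{4313929}{225}$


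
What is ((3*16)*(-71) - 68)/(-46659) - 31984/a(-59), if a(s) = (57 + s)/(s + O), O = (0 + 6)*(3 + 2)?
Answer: -21638947636/46659 ≈ -4.6377e+5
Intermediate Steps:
O = 30 (O = 6*5 = 30)
a(s) = (57 + s)/(30 + s) (a(s) = (57 + s)/(s + 30) = (57 + s)/(30 + s))
((3*16)*(-71) - 68)/(-46659) - 31984/a(-59) = ((3*16)*(-71) - 68)/(-46659) - 31984*(30 - 59)/(57 - 59) = (48*(-71) - 68)*(-1/46659) - 31984/(-2/(-29)) = (-3408 - 68)*(-1/46659) - 31984/((-1/29*(-2))) = -3476*(-1/46659) - 31984/2/29 = 3476/46659 - 31984*29/2 = 3476/46659 - 463768 = -21638947636/46659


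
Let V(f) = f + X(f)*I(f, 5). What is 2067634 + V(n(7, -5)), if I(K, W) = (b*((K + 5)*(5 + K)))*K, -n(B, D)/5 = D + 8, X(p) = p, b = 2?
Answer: 2112619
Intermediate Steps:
n(B, D) = -40 - 5*D (n(B, D) = -5*(D + 8) = -5*(8 + D) = -40 - 5*D)
I(K, W) = 2*K*(5 + K)² (I(K, W) = (2*((K + 5)*(5 + K)))*K = (2*((5 + K)*(5 + K)))*K = (2*(5 + K)²)*K = 2*K*(5 + K)²)
V(f) = f + 2*f²*(5 + f)² (V(f) = f + f*(2*f*(5 + f)²) = f + 2*f²*(5 + f)²)
2067634 + V(n(7, -5)) = 2067634 + (-40 - 5*(-5))*(1 + 2*(-40 - 5*(-5))*(5 + (-40 - 5*(-5)))²) = 2067634 + (-40 + 25)*(1 + 2*(-40 + 25)*(5 + (-40 + 25))²) = 2067634 - 15*(1 + 2*(-15)*(5 - 15)²) = 2067634 - 15*(1 + 2*(-15)*(-10)²) = 2067634 - 15*(1 + 2*(-15)*100) = 2067634 - 15*(1 - 3000) = 2067634 - 15*(-2999) = 2067634 + 44985 = 2112619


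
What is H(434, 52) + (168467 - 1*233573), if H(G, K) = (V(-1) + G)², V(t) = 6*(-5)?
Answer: 98110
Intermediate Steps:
V(t) = -30
H(G, K) = (-30 + G)²
H(434, 52) + (168467 - 1*233573) = (-30 + 434)² + (168467 - 1*233573) = 404² + (168467 - 233573) = 163216 - 65106 = 98110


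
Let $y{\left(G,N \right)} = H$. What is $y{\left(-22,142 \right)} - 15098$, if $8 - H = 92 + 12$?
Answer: $-15194$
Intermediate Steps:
$H = -96$ ($H = 8 - \left(92 + 12\right) = 8 - 104 = -96$)
$y{\left(G,N \right)} = -96$
$y{\left(-22,142 \right)} - 15098 = -96 - 15098 = -15194$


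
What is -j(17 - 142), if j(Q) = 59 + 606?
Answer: -665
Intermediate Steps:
j(Q) = 665
-j(17 - 142) = -1*665 = -665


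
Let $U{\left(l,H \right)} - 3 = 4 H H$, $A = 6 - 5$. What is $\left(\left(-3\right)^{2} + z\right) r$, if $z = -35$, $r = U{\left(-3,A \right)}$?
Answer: $-182$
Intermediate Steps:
$A = 1$ ($A = 6 - 5 = 1$)
$U{\left(l,H \right)} = 3 + 4 H^{2}$ ($U{\left(l,H \right)} = 3 + 4 H H = 3 + 4 H^{2}$)
$r = 7$ ($r = 3 + 4 \cdot 1^{2} = 3 + 4 \cdot 1 = 3 + 4 = 7$)
$\left(\left(-3\right)^{2} + z\right) r = \left(\left(-3\right)^{2} - 35\right) 7 = \left(9 - 35\right) 7 = \left(-26\right) 7 = -182$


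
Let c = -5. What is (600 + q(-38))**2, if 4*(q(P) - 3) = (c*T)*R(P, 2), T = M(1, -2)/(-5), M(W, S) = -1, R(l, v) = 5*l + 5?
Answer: 6744409/16 ≈ 4.2153e+5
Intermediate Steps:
R(l, v) = 5 + 5*l
T = 1/5 (T = -1/(-5) = -1*(-1/5) = 1/5 ≈ 0.20000)
q(P) = 7/4 - 5*P/4 (q(P) = 3 + ((-5*1/5)*(5 + 5*P))/4 = 3 + (-(5 + 5*P))/4 = 3 + (-5 - 5*P)/4 = 3 + (-5/4 - 5*P/4) = 7/4 - 5*P/4)
(600 + q(-38))**2 = (600 + (7/4 - 5/4*(-38)))**2 = (600 + (7/4 + 95/2))**2 = (600 + 197/4)**2 = (2597/4)**2 = 6744409/16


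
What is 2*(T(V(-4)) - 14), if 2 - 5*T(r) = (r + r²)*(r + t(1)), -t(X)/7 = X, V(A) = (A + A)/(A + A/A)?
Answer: -1384/135 ≈ -10.252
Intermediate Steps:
V(A) = 2*A/(1 + A) (V(A) = (2*A)/(A + 1) = (2*A)/(1 + A) = 2*A/(1 + A))
t(X) = -7*X
T(r) = ⅖ - (-7 + r)*(r + r²)/5 (T(r) = ⅖ - (r + r²)*(r - 7*1)/5 = ⅖ - (r + r²)*(r - 7)/5 = ⅖ - (r + r²)*(-7 + r)/5 = ⅖ - (-7 + r)*(r + r²)/5)
2*(T(V(-4)) - 14) = 2*((⅖ - (-512/(1 - 4)³)/5 + 6*(2*(-4)/(1 - 4))²/5 + 7*(2*(-4)/(1 - 4))/5) - 14) = 2*((⅖ - (2*(-4)/(-3))³/5 + 6*(2*(-4)/(-3))²/5 + 7*(2*(-4)/(-3))/5) - 14) = 2*((⅖ - (2*(-4)*(-⅓))³/5 + 6*(2*(-4)*(-⅓))²/5 + 7*(2*(-4)*(-⅓))/5) - 14) = 2*((⅖ - (8/3)³/5 + 6*(8/3)²/5 + (7/5)*(8/3)) - 14) = 2*((⅖ - ⅕*512/27 + (6/5)*(64/9) + 56/15) - 14) = 2*((⅖ - 512/135 + 128/15 + 56/15) - 14) = 2*(1198/135 - 14) = 2*(-692/135) = -1384/135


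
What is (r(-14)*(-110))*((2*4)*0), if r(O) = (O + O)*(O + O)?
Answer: 0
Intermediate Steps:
r(O) = 4*O**2 (r(O) = (2*O)*(2*O) = 4*O**2)
(r(-14)*(-110))*((2*4)*0) = ((4*(-14)**2)*(-110))*((2*4)*0) = ((4*196)*(-110))*(8*0) = (784*(-110))*0 = -86240*0 = 0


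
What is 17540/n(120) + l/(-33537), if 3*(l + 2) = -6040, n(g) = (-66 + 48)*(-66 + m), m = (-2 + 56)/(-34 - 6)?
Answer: 1968940562/135523017 ≈ 14.528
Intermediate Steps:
m = -27/20 (m = 54/(-40) = 54*(-1/40) = -27/20 ≈ -1.3500)
n(g) = 12123/10 (n(g) = (-66 + 48)*(-66 - 27/20) = -18*(-1347/20) = 12123/10)
l = -6046/3 (l = -2 + (⅓)*(-6040) = -2 - 6040/3 = -6046/3 ≈ -2015.3)
17540/n(120) + l/(-33537) = 17540/(12123/10) - 6046/3/(-33537) = 17540*(10/12123) - 6046/3*(-1/33537) = 175400/12123 + 6046/100611 = 1968940562/135523017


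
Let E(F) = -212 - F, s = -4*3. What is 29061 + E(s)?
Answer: 28861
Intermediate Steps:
s = -12
29061 + E(s) = 29061 + (-212 - 1*(-12)) = 29061 + (-212 + 12) = 29061 - 200 = 28861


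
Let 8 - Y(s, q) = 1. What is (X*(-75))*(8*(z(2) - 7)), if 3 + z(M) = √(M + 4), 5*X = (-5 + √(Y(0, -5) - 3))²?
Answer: 10800 - 1080*√6 ≈ 8154.6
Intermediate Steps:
Y(s, q) = 7 (Y(s, q) = 8 - 1*1 = 8 - 1 = 7)
X = 9/5 (X = (-5 + √(7 - 3))²/5 = (-5 + √4)²/5 = (-5 + 2)²/5 = (⅕)*(-3)² = (⅕)*9 = 9/5 ≈ 1.8000)
z(M) = -3 + √(4 + M) (z(M) = -3 + √(M + 4) = -3 + √(4 + M))
(X*(-75))*(8*(z(2) - 7)) = ((9/5)*(-75))*(8*((-3 + √(4 + 2)) - 7)) = -1080*((-3 + √6) - 7) = -1080*(-10 + √6) = -135*(-80 + 8*√6) = 10800 - 1080*√6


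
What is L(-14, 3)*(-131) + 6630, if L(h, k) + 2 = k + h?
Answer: 8333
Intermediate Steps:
L(h, k) = -2 + h + k (L(h, k) = -2 + (k + h) = -2 + (h + k) = -2 + h + k)
L(-14, 3)*(-131) + 6630 = (-2 - 14 + 3)*(-131) + 6630 = -13*(-131) + 6630 = 1703 + 6630 = 8333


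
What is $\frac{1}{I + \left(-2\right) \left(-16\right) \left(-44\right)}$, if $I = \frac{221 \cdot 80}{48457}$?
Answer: $- \frac{48457}{68209776} \approx -0.00071041$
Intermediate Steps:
$I = \frac{17680}{48457}$ ($I = 17680 \cdot \frac{1}{48457} = \frac{17680}{48457} \approx 0.36486$)
$\frac{1}{I + \left(-2\right) \left(-16\right) \left(-44\right)} = \frac{1}{\frac{17680}{48457} + \left(-2\right) \left(-16\right) \left(-44\right)} = \frac{1}{\frac{17680}{48457} + 32 \left(-44\right)} = \frac{1}{\frac{17680}{48457} - 1408} = \frac{1}{- \frac{68209776}{48457}} = - \frac{48457}{68209776}$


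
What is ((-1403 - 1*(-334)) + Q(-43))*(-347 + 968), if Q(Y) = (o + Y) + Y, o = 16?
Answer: -707319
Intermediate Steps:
Q(Y) = 16 + 2*Y (Q(Y) = (16 + Y) + Y = 16 + 2*Y)
((-1403 - 1*(-334)) + Q(-43))*(-347 + 968) = ((-1403 - 1*(-334)) + (16 + 2*(-43)))*(-347 + 968) = ((-1403 + 334) + (16 - 86))*621 = (-1069 - 70)*621 = -1139*621 = -707319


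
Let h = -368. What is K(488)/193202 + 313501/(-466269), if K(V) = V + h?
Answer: -30256533961/45042051669 ≈ -0.67174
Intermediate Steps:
K(V) = -368 + V (K(V) = V - 368 = -368 + V)
K(488)/193202 + 313501/(-466269) = (-368 + 488)/193202 + 313501/(-466269) = 120*(1/193202) + 313501*(-1/466269) = 60/96601 - 313501/466269 = -30256533961/45042051669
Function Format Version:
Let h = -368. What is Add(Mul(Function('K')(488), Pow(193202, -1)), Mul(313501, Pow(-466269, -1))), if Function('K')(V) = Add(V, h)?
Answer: Rational(-30256533961, 45042051669) ≈ -0.67174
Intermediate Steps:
Function('K')(V) = Add(-368, V) (Function('K')(V) = Add(V, -368) = Add(-368, V))
Add(Mul(Function('K')(488), Pow(193202, -1)), Mul(313501, Pow(-466269, -1))) = Add(Mul(Add(-368, 488), Pow(193202, -1)), Mul(313501, Pow(-466269, -1))) = Add(Mul(120, Rational(1, 193202)), Mul(313501, Rational(-1, 466269))) = Add(Rational(60, 96601), Rational(-313501, 466269)) = Rational(-30256533961, 45042051669)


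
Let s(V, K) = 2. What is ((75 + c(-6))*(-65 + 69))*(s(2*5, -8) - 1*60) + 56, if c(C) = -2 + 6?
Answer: -18272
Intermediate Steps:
c(C) = 4
((75 + c(-6))*(-65 + 69))*(s(2*5, -8) - 1*60) + 56 = ((75 + 4)*(-65 + 69))*(2 - 1*60) + 56 = (79*4)*(2 - 60) + 56 = 316*(-58) + 56 = -18328 + 56 = -18272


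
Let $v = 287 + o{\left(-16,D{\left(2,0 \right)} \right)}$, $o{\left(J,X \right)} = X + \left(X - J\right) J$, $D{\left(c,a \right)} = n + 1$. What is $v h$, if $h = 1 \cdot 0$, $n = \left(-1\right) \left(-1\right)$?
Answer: $0$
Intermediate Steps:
$n = 1$
$D{\left(c,a \right)} = 2$ ($D{\left(c,a \right)} = 1 + 1 = 2$)
$o{\left(J,X \right)} = X + J \left(X - J\right)$
$h = 0$
$v = 1$ ($v = 287 - 286 = 1$)
$v h = 1 \cdot 0 = 0$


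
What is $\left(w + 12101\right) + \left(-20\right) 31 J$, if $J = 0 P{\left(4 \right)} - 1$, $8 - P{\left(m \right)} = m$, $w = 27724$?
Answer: $40445$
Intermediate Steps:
$P{\left(m \right)} = 8 - m$
$J = -1$ ($J = 0 \left(8 - 4\right) - 1 = 0 \cdot 4 - 1 = 0 - 1 = -1$)
$\left(w + 12101\right) + \left(-20\right) 31 J = \left(27724 + 12101\right) + \left(-20\right) 31 \left(-1\right) = 39825 - -620 = 39825 + 620 = 40445$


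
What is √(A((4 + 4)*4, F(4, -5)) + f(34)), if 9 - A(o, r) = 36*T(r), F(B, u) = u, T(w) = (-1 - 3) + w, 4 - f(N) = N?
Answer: √303 ≈ 17.407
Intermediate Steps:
f(N) = 4 - N
T(w) = -4 + w
A(o, r) = 153 - 36*r (A(o, r) = 9 - 36*(-4 + r) = 9 - (-144 + 36*r) = 9 + (144 - 36*r) = 153 - 36*r)
√(A((4 + 4)*4, F(4, -5)) + f(34)) = √((153 - 36*(-5)) + (4 - 1*34)) = √((153 + 180) + (4 - 34)) = √(333 - 30) = √303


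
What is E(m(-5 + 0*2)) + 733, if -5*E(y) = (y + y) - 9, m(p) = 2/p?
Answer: 18374/25 ≈ 734.96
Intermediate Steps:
E(y) = 9/5 - 2*y/5 (E(y) = -((y + y) - 9)/5 = -(2*y - 9)/5 = -(-9 + 2*y)/5 = 9/5 - 2*y/5)
E(m(-5 + 0*2)) + 733 = (9/5 - 4/(5*(-5 + 0*2))) + 733 = (9/5 - 4/(5*(-5 + 0))) + 733 = (9/5 - 4/(5*(-5))) + 733 = (9/5 - 4*(-1)/(5*5)) + 733 = (9/5 - ⅖*(-⅖)) + 733 = (9/5 + 4/25) + 733 = 49/25 + 733 = 18374/25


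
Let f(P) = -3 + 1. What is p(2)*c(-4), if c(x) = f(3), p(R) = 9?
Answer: -18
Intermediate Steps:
f(P) = -2
c(x) = -2
p(2)*c(-4) = 9*(-2) = -18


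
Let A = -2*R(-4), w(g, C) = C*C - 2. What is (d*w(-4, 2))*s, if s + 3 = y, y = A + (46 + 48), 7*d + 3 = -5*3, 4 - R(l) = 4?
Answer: -468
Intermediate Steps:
R(l) = 0 (R(l) = 4 - 1*4 = 4 - 4 = 0)
d = -18/7 (d = -3/7 + (-5*3)/7 = -3/7 + (⅐)*(-15) = -3/7 - 15/7 = -18/7 ≈ -2.5714)
w(g, C) = -2 + C² (w(g, C) = C² - 2 = -2 + C²)
A = 0 (A = -2*0 = 0)
y = 94 (y = 0 + (46 + 48) = 0 + 94 = 94)
s = 91 (s = -3 + 94 = 91)
(d*w(-4, 2))*s = -18*(-2 + 2²)/7*91 = -18*(-2 + 4)/7*91 = -18/7*2*91 = -36/7*91 = -468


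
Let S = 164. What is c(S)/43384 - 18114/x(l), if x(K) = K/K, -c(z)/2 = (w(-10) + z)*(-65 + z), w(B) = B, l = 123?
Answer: -17861097/986 ≈ -18115.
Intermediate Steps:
c(z) = -2*(-65 + z)*(-10 + z) (c(z) = -2*(-10 + z)*(-65 + z) = -2*(-65 + z)*(-10 + z))
x(K) = 1
c(S)/43384 - 18114/x(l) = (-1300 - 2*164² + 150*164)/43384 - 18114/1 = (-1300 - 2*26896 + 24600)*(1/43384) - 18114*1 = (-1300 - 53792 + 24600)*(1/43384) - 18114 = -30492*1/43384 - 18114 = -693/986 - 18114 = -17861097/986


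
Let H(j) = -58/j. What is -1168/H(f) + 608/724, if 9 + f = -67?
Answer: -8029096/5249 ≈ -1529.6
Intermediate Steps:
f = -76 (f = -9 - 67 = -76)
-1168/H(f) + 608/724 = -1168/((-58/(-76))) + 608/724 = -1168/((-58*(-1/76))) + 608*(1/724) = -1168/29/38 + 152/181 = -1168*38/29 + 152/181 = -44384/29 + 152/181 = -8029096/5249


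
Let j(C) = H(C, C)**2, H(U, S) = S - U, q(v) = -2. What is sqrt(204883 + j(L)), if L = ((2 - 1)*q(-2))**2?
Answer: sqrt(204883) ≈ 452.64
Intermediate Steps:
L = 4 (L = ((2 - 1)*(-2))**2 = (1*(-2))**2 = (-2)**2 = 4)
j(C) = 0 (j(C) = (C - C)**2 = 0**2 = 0)
sqrt(204883 + j(L)) = sqrt(204883 + 0) = sqrt(204883)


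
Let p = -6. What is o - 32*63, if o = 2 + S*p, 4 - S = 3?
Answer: -2020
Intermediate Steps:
S = 1 (S = 4 - 1*3 = 4 - 3 = 1)
o = -4 (o = 2 + 1*(-6) = 2 - 6 = -4)
o - 32*63 = -4 - 32*63 = -4 - 2016 = -2020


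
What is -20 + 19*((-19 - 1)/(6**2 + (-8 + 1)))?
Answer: -960/29 ≈ -33.103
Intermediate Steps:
-20 + 19*((-19 - 1)/(6**2 + (-8 + 1))) = -20 + 19*(-20/(36 - 7)) = -20 + 19*(-20/29) = -20 - 380/29 = -960/29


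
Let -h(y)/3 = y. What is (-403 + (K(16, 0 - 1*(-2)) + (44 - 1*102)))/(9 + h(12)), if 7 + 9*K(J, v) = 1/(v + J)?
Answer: 74807/4374 ≈ 17.103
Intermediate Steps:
h(y) = -3*y
K(J, v) = -7/9 + 1/(9*(J + v)) (K(J, v) = -7/9 + 1/(9*(v + J)) = -7/9 + 1/(9*(J + v)))
(-403 + (K(16, 0 - 1*(-2)) + (44 - 1*102)))/(9 + h(12)) = (-403 + ((1 - 7*16 - 7*(0 - 1*(-2)))/(9*(16 + (0 - 1*(-2)))) + (44 - 1*102)))/(9 - 3*12) = (-403 + ((1 - 112 - 7*(0 + 2))/(9*(16 + (0 + 2))) + (44 - 102)))/(9 - 36) = (-403 + ((1 - 112 - 7*2)/(9*(16 + 2)) - 58))/(-27) = (-403 + ((⅑)*(1 - 112 - 14)/18 - 58))*(-1/27) = (-403 + ((⅑)*(1/18)*(-125) - 58))*(-1/27) = (-403 + (-125/162 - 58))*(-1/27) = (-403 - 9521/162)*(-1/27) = -74807/162*(-1/27) = 74807/4374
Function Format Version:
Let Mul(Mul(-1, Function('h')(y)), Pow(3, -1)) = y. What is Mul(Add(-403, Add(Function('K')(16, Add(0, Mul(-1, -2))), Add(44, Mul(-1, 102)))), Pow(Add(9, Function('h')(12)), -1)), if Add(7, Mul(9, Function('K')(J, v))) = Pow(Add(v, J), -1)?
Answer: Rational(74807, 4374) ≈ 17.103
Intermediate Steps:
Function('h')(y) = Mul(-3, y)
Function('K')(J, v) = Add(Rational(-7, 9), Mul(Rational(1, 9), Pow(Add(J, v), -1))) (Function('K')(J, v) = Add(Rational(-7, 9), Mul(Rational(1, 9), Pow(Add(v, J), -1))) = Add(Rational(-7, 9), Mul(Rational(1, 9), Pow(Add(J, v), -1))))
Mul(Add(-403, Add(Function('K')(16, Add(0, Mul(-1, -2))), Add(44, Mul(-1, 102)))), Pow(Add(9, Function('h')(12)), -1)) = Mul(Add(-403, Add(Mul(Rational(1, 9), Pow(Add(16, Add(0, Mul(-1, -2))), -1), Add(1, Mul(-7, 16), Mul(-7, Add(0, Mul(-1, -2))))), Add(44, Mul(-1, 102)))), Pow(Add(9, Mul(-3, 12)), -1)) = Mul(Add(-403, Add(Mul(Rational(1, 9), Pow(Add(16, Add(0, 2)), -1), Add(1, -112, Mul(-7, Add(0, 2)))), Add(44, -102))), Pow(Add(9, -36), -1)) = Mul(Add(-403, Add(Mul(Rational(1, 9), Pow(Add(16, 2), -1), Add(1, -112, Mul(-7, 2))), -58)), Pow(-27, -1)) = Mul(Add(-403, Add(Mul(Rational(1, 9), Pow(18, -1), Add(1, -112, -14)), -58)), Rational(-1, 27)) = Mul(Add(-403, Add(Mul(Rational(1, 9), Rational(1, 18), -125), -58)), Rational(-1, 27)) = Mul(Add(-403, Add(Rational(-125, 162), -58)), Rational(-1, 27)) = Mul(Add(-403, Rational(-9521, 162)), Rational(-1, 27)) = Mul(Rational(-74807, 162), Rational(-1, 27)) = Rational(74807, 4374)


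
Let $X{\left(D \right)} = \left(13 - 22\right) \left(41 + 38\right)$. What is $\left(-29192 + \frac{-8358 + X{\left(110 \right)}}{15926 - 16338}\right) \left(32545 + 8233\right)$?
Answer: $- \frac{245035715615}{206} \approx -1.1895 \cdot 10^{9}$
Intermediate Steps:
$X{\left(D \right)} = -711$ ($X{\left(D \right)} = \left(-9\right) 79 = -711$)
$\left(-29192 + \frac{-8358 + X{\left(110 \right)}}{15926 - 16338}\right) \left(32545 + 8233\right) = \left(-29192 + \frac{-8358 - 711}{15926 - 16338}\right) \left(32545 + 8233\right) = \left(-29192 - \frac{9069}{-412}\right) 40778 = \left(-29192 - - \frac{9069}{412}\right) 40778 = \left(-29192 + \frac{9069}{412}\right) 40778 = \left(- \frac{12018035}{412}\right) 40778 = - \frac{245035715615}{206}$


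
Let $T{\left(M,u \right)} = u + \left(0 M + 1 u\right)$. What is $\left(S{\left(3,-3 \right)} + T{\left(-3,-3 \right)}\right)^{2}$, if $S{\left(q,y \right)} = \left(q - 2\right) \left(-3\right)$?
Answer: $81$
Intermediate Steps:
$T{\left(M,u \right)} = 2 u$ ($T{\left(M,u \right)} = u + \left(0 + u\right) = u + u = 2 u$)
$S{\left(q,y \right)} = 6 - 3 q$ ($S{\left(q,y \right)} = \left(-2 + q\right) \left(-3\right) = 6 - 3 q$)
$\left(S{\left(3,-3 \right)} + T{\left(-3,-3 \right)}\right)^{2} = \left(\left(6 - 9\right) + 2 \left(-3\right)\right)^{2} = \left(\left(6 - 9\right) - 6\right)^{2} = \left(-3 - 6\right)^{2} = \left(-9\right)^{2} = 81$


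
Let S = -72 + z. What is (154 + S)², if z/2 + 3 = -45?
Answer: 196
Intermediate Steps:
z = -96 (z = -6 + 2*(-45) = -6 - 90 = -96)
S = -168 (S = -72 - 96 = -168)
(154 + S)² = (154 - 168)² = (-14)² = 196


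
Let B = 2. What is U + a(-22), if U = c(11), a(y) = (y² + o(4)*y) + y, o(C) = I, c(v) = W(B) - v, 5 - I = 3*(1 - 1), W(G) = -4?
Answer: 337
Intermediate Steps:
I = 5 (I = 5 - 3*(1 - 1) = 5 - 3*0 = 5 - 1*0 = 5 + 0 = 5)
c(v) = -4 - v
o(C) = 5
a(y) = y² + 6*y (a(y) = (y² + 5*y) + y = y² + 6*y)
U = -15 (U = -4 - 1*11 = -4 - 11 = -15)
U + a(-22) = -15 - 22*(6 - 22) = -15 - 22*(-16) = -15 + 352 = 337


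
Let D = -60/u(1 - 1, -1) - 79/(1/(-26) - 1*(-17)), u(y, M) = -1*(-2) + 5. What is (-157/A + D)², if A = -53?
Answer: 57583201225/546297129 ≈ 105.41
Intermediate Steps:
u(y, M) = 7 (u(y, M) = 2 + 5 = 7)
D = -5834/441 (D = -60/7 - 79/(1/(-26) - 1*(-17)) = -60*⅐ - 79/(-1/26 + 17) = -60/7 - 79/441/26 = -60/7 - 79*26/441 = -60/7 - 2054/441 = -5834/441 ≈ -13.229)
(-157/A + D)² = (-157/(-53) - 5834/441)² = (-157*(-1/53) - 5834/441)² = (157/53 - 5834/441)² = (-239965/23373)² = 57583201225/546297129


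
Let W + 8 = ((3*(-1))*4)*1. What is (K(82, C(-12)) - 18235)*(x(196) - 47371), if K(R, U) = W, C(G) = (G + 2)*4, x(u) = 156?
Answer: 861909825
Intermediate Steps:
C(G) = 8 + 4*G (C(G) = (2 + G)*4 = 8 + 4*G)
W = -20 (W = -8 + ((3*(-1))*4)*1 = -8 - 3*4*1 = -8 - 12*1 = -8 - 12 = -20)
K(R, U) = -20
(K(82, C(-12)) - 18235)*(x(196) - 47371) = (-20 - 18235)*(156 - 47371) = -18255*(-47215) = 861909825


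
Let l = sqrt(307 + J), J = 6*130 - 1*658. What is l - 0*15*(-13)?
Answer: sqrt(429) ≈ 20.712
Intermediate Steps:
J = 122 (J = 780 - 658 = 122)
l = sqrt(429) (l = sqrt(307 + 122) = sqrt(429) ≈ 20.712)
l - 0*15*(-13) = sqrt(429) - 0*15*(-13) = sqrt(429) - 0*(-13) = sqrt(429) - 1*0 = sqrt(429) + 0 = sqrt(429)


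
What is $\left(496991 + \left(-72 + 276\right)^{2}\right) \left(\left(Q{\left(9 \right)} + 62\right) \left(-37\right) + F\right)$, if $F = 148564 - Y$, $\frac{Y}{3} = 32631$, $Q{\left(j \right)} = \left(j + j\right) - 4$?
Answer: $25777192413$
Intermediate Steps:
$Q{\left(j \right)} = -4 + 2 j$ ($Q{\left(j \right)} = 2 j - 4 = -4 + 2 j$)
$Y = 97893$ ($Y = 3 \cdot 32631 = 97893$)
$F = 50671$ ($F = 148564 - 97893 = 50671$)
$\left(496991 + \left(-72 + 276\right)^{2}\right) \left(\left(Q{\left(9 \right)} + 62\right) \left(-37\right) + F\right) = \left(496991 + \left(-72 + 276\right)^{2}\right) \left(\left(\left(-4 + 2 \cdot 9\right) + 62\right) \left(-37\right) + 50671\right) = \left(496991 + 204^{2}\right) \left(\left(\left(-4 + 18\right) + 62\right) \left(-37\right) + 50671\right) = \left(496991 + 41616\right) \left(\left(14 + 62\right) \left(-37\right) + 50671\right) = 538607 \left(76 \left(-37\right) + 50671\right) = 538607 \left(-2812 + 50671\right) = 538607 \cdot 47859 = 25777192413$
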